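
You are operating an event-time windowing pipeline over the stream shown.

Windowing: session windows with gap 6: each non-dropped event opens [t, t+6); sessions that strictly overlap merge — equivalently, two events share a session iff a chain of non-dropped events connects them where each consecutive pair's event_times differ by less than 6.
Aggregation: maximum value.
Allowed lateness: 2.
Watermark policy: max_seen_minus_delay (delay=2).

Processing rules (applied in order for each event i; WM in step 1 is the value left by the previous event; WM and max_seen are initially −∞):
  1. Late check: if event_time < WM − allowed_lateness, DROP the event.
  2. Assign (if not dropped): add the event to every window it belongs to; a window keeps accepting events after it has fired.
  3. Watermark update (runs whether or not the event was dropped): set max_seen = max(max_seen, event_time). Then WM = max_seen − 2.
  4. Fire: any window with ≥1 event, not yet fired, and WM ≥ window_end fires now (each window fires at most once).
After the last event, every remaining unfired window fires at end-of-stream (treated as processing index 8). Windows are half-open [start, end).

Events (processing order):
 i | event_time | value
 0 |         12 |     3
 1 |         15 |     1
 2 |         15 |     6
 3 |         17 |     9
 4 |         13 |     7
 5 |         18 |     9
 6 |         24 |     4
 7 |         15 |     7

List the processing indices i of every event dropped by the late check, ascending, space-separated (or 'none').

7

i=0 t=12 v=3: → [12,18); WM=10
i=1 t=15 v=1: → [12,21); WM=13
i=2 t=15 v=6: → [12,21); WM=13
i=3 t=17 v=9: → [12,23); WM=15
i=4 t=13 v=7: → [12,23); WM=15
i=5 t=18 v=9: → [12,24); WM=16
i=6 t=24 v=4: → [24,30); WM=22
i=7 t=15 v=7: DROP (t<22-2); WM=22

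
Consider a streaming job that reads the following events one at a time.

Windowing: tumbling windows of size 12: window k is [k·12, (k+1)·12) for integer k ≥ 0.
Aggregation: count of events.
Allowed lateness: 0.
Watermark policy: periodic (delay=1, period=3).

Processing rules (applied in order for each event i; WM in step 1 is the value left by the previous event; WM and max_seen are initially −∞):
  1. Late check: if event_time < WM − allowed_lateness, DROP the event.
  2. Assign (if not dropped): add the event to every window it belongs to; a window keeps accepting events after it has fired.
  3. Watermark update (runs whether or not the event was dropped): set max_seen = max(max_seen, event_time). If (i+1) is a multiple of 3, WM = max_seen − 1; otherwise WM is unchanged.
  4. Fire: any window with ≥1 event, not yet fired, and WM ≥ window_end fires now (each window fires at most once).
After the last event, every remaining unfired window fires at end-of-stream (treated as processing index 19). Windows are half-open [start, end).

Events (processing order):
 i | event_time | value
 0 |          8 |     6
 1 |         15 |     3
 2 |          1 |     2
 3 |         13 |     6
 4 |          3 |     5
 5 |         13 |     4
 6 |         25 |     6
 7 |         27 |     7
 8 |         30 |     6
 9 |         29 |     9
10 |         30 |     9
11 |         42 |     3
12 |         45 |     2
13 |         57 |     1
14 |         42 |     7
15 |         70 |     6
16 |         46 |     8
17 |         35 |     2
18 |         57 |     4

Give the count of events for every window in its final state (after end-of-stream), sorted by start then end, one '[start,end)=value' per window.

[0,12)=2 [12,24)=1 [24,36)=5 [36,48)=3 [48,60)=1 [60,72)=1

i=0 t=8 v=6: → [0,12); WM=−∞
i=1 t=15 v=3: → [12,24); WM=−∞
i=2 t=1 v=2: → [0,12); WM=14; [0,12) fires=2
i=3 t=13 v=6: DROP (t<14-0); WM=14
i=4 t=3 v=5: DROP (t<14-0); WM=14
i=5 t=13 v=4: DROP (t<14-0); WM=14
i=6 t=25 v=6: → [24,36); WM=14
i=7 t=27 v=7: → [24,36); WM=14
i=8 t=30 v=6: → [24,36); WM=29; [12,24) fires=1
i=9 t=29 v=9: → [24,36); WM=29
i=10 t=30 v=9: → [24,36); WM=29
i=11 t=42 v=3: → [36,48); WM=41; [24,36) fires=5
i=12 t=45 v=2: → [36,48); WM=41
i=13 t=57 v=1: → [48,60); WM=41
i=14 t=42 v=7: → [36,48); WM=56; [36,48) fires=3
i=15 t=70 v=6: → [60,72); WM=56
i=16 t=46 v=8: DROP (t<56-0); WM=56
i=17 t=35 v=2: DROP (t<56-0); WM=69; [48,60) fires=1
i=18 t=57 v=4: DROP (t<69-0); WM=69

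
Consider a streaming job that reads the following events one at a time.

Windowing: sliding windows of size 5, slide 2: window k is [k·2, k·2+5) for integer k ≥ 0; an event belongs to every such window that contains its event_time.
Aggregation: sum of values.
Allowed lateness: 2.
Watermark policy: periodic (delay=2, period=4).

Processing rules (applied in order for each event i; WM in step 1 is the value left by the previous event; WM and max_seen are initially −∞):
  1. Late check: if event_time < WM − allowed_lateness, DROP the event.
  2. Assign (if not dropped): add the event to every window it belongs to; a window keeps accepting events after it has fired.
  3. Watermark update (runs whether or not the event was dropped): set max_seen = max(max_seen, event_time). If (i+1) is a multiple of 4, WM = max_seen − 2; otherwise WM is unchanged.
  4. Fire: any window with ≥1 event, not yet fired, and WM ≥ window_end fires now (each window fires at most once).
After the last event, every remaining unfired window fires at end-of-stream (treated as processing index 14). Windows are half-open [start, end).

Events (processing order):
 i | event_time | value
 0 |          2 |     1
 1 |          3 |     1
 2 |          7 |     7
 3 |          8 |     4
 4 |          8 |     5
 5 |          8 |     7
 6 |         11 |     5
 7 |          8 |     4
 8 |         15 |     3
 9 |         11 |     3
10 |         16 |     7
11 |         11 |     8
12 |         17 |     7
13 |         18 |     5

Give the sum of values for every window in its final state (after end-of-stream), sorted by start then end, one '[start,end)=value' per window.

[0,5)=2 [2,7)=2 [4,9)=27 [6,11)=27 [8,13)=36 [10,15)=16 [12,17)=10 [14,19)=22 [16,21)=19 [18,23)=5

i=0 t=2 v=1: → [2,7),[0,5); WM=−∞
i=1 t=3 v=1: → [2,7),[0,5); WM=−∞
i=2 t=7 v=7: → [6,11),[4,9); WM=−∞
i=3 t=8 v=4: → [8,13),[6,11),[4,9); WM=6; [0,5) fires=2
i=4 t=8 v=5: → [8,13),[6,11),[4,9); WM=6
i=5 t=8 v=7: → [8,13),[6,11),[4,9); WM=6
i=6 t=11 v=5: → [10,15),[8,13); WM=6
i=7 t=8 v=4: → [8,13),[6,11),[4,9); WM=9; [2,7) fires=2 [4,9) fires=27
i=8 t=15 v=3: → [14,19),[12,17); WM=9
i=9 t=11 v=3: → [10,15),[8,13); WM=9
i=10 t=16 v=7: → [16,21),[14,19),[12,17); WM=9
i=11 t=11 v=8: → [10,15),[8,13); WM=14; [6,11) fires=27 [8,13) fires=36
i=12 t=17 v=7: → [16,21),[14,19); WM=14
i=13 t=18 v=5: → [18,23),[16,21),[14,19); WM=14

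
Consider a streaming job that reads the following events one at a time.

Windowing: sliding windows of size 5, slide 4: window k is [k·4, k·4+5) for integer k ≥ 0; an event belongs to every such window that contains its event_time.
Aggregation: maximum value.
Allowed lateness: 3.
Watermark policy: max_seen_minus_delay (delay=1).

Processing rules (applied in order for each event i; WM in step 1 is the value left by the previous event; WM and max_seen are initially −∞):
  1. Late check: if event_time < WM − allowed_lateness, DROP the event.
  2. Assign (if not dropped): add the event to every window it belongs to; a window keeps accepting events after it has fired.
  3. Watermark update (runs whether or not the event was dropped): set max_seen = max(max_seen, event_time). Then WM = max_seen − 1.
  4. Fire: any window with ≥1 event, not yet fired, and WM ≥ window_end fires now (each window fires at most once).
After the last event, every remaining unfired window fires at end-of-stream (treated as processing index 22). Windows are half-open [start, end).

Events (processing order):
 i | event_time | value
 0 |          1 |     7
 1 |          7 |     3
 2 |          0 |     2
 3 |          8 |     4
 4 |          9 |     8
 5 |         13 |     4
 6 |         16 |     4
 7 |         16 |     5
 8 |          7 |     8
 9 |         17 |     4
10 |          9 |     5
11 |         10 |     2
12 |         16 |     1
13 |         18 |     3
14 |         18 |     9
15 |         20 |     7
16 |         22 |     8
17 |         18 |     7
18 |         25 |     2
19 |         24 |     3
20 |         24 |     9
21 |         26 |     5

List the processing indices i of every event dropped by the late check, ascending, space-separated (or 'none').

i=0 t=1 v=7: → [0,5); WM=0
i=1 t=7 v=3: → [4,9); WM=6; [0,5) fires=7
i=2 t=0 v=2: DROP (t<6-3); WM=6
i=3 t=8 v=4: → [8,13),[4,9); WM=7
i=4 t=9 v=8: → [8,13); WM=8
i=5 t=13 v=4: → [12,17); WM=12; [4,9) fires=4
i=6 t=16 v=4: → [16,21),[12,17); WM=15; [8,13) fires=8
i=7 t=16 v=5: → [16,21),[12,17); WM=15
i=8 t=7 v=8: DROP (t<15-3); WM=15
i=9 t=17 v=4: → [16,21); WM=16
i=10 t=9 v=5: DROP (t<16-3); WM=16
i=11 t=10 v=2: DROP (t<16-3); WM=16
i=12 t=16 v=1: → [16,21),[12,17); WM=16
i=13 t=18 v=3: → [16,21); WM=17; [12,17) fires=5
i=14 t=18 v=9: → [16,21); WM=17
i=15 t=20 v=7: → [20,25),[16,21); WM=19
i=16 t=22 v=8: → [20,25); WM=21; [16,21) fires=9
i=17 t=18 v=7: → [16,21); WM=21
i=18 t=25 v=2: → [24,29); WM=24
i=19 t=24 v=3: → [24,29),[20,25); WM=24
i=20 t=24 v=9: → [24,29),[20,25); WM=24
i=21 t=26 v=5: → [24,29); WM=25; [20,25) fires=9

2 8 10 11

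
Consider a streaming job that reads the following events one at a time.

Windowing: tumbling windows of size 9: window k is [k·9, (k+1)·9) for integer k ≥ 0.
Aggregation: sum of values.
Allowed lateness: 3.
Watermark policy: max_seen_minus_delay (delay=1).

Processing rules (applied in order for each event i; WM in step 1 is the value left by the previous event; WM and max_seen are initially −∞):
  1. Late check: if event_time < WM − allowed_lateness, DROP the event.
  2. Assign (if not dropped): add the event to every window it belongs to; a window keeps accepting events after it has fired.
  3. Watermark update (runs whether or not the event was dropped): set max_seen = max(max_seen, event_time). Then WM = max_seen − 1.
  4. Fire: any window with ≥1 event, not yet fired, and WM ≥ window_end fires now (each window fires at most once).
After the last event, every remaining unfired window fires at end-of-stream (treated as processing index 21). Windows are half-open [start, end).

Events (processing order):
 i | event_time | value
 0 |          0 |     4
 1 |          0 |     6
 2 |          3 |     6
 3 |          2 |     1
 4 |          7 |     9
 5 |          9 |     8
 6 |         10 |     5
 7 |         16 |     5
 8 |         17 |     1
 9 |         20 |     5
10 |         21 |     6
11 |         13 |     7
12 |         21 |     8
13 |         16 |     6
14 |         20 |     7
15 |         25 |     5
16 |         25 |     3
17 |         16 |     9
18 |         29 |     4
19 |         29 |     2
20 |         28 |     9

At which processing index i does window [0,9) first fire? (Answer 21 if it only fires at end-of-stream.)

i=0 t=0 v=4: → [0,9); WM=-1
i=1 t=0 v=6: → [0,9); WM=-1
i=2 t=3 v=6: → [0,9); WM=2
i=3 t=2 v=1: → [0,9); WM=2
i=4 t=7 v=9: → [0,9); WM=6
i=5 t=9 v=8: → [9,18); WM=8
i=6 t=10 v=5: → [9,18); WM=9; [0,9) fires=26
i=7 t=16 v=5: → [9,18); WM=15
i=8 t=17 v=1: → [9,18); WM=16
i=9 t=20 v=5: → [18,27); WM=19; [9,18) fires=19
i=10 t=21 v=6: → [18,27); WM=20
i=11 t=13 v=7: DROP (t<20-3); WM=20
i=12 t=21 v=8: → [18,27); WM=20
i=13 t=16 v=6: DROP (t<20-3); WM=20
i=14 t=20 v=7: → [18,27); WM=20
i=15 t=25 v=5: → [18,27); WM=24
i=16 t=25 v=3: → [18,27); WM=24
i=17 t=16 v=9: DROP (t<24-3); WM=24
i=18 t=29 v=4: → [27,36); WM=28; [18,27) fires=34
i=19 t=29 v=2: → [27,36); WM=28
i=20 t=28 v=9: → [27,36); WM=28

6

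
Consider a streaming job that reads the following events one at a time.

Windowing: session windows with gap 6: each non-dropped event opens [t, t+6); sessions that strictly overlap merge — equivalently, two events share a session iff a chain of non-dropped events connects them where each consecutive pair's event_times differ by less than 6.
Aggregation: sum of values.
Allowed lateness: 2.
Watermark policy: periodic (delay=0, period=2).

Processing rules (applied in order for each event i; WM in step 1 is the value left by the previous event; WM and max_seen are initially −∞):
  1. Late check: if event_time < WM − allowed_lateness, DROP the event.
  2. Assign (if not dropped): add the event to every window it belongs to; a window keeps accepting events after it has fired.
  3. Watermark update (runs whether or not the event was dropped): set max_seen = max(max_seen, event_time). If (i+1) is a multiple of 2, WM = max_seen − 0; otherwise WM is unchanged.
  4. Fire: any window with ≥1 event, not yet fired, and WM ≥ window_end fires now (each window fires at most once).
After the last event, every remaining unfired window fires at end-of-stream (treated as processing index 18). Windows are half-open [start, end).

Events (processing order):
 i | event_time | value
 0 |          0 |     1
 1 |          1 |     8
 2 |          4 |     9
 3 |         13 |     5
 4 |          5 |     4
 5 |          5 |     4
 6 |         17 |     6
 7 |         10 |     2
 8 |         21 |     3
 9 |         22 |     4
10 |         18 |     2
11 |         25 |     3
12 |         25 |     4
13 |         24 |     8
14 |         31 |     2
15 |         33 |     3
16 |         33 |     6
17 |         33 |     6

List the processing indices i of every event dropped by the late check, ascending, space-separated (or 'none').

i=0 t=0 v=1: → [0,6); WM=−∞
i=1 t=1 v=8: → [0,7); WM=1
i=2 t=4 v=9: → [0,10); WM=1
i=3 t=13 v=5: → [13,19); WM=13
i=4 t=5 v=4: DROP (t<13-2); WM=13
i=5 t=5 v=4: DROP (t<13-2); WM=13
i=6 t=17 v=6: → [13,23); WM=13
i=7 t=10 v=2: DROP (t<13-2); WM=17
i=8 t=21 v=3: → [13,27); WM=17
i=9 t=22 v=4: → [13,28); WM=22
i=10 t=18 v=2: DROP (t<22-2); WM=22
i=11 t=25 v=3: → [13,31); WM=25
i=12 t=25 v=4: → [13,31); WM=25
i=13 t=24 v=8: → [13,31); WM=25
i=14 t=31 v=2: → [31,37); WM=25
i=15 t=33 v=3: → [31,39); WM=33
i=16 t=33 v=6: → [31,39); WM=33
i=17 t=33 v=6: → [31,39); WM=33

4 5 7 10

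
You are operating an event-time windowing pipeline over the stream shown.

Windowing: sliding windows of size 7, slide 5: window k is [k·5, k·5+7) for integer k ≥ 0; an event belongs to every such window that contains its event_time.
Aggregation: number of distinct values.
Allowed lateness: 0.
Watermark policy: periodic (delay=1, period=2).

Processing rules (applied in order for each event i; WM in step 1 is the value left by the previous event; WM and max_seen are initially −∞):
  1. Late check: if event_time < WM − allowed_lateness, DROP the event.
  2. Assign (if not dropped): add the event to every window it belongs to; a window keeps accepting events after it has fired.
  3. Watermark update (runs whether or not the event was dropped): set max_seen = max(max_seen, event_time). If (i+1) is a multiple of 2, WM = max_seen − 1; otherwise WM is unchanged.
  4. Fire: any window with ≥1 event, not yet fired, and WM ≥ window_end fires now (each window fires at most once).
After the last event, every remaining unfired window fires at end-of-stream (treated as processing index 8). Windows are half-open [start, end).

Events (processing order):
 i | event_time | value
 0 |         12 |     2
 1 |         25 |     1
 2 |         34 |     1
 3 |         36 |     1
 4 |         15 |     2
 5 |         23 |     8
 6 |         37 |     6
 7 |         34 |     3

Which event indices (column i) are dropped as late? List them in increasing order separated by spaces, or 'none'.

4 5 7

i=0 t=12 v=2: → [10,17); WM=−∞
i=1 t=25 v=1: → [25,32),[20,27); WM=24; [10,17) fires=1
i=2 t=34 v=1: → [30,37); WM=24
i=3 t=36 v=1: → [35,42),[30,37); WM=35; [20,27) fires=1 [25,32) fires=1
i=4 t=15 v=2: DROP (t<35-0); WM=35
i=5 t=23 v=8: DROP (t<35-0); WM=35
i=6 t=37 v=6: → [35,42); WM=35
i=7 t=34 v=3: DROP (t<35-0); WM=36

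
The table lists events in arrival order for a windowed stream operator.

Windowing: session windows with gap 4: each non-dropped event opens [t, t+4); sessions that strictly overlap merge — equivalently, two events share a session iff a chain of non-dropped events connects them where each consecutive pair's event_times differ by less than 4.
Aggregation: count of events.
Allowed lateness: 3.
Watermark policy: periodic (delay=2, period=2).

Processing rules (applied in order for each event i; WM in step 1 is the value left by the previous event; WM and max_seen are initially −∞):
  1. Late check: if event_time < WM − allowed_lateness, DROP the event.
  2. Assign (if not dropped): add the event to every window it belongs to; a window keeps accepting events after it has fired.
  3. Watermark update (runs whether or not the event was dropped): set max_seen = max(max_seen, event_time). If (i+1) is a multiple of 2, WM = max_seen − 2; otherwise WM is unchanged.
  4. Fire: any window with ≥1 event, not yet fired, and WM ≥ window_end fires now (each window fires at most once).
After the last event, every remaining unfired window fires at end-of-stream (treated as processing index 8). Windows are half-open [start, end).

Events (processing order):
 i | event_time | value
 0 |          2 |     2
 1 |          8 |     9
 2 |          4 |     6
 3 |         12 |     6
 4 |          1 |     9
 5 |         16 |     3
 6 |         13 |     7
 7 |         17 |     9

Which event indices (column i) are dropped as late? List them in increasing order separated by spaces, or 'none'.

i=0 t=2 v=2: → [2,6); WM=−∞
i=1 t=8 v=9: → [8,12); WM=6
i=2 t=4 v=6: → [2,8); WM=6
i=3 t=12 v=6: → [12,16); WM=10
i=4 t=1 v=9: DROP (t<10-3); WM=10
i=5 t=16 v=3: → [16,20); WM=14
i=6 t=13 v=7: → [12,20); WM=14
i=7 t=17 v=9: → [12,21); WM=15

4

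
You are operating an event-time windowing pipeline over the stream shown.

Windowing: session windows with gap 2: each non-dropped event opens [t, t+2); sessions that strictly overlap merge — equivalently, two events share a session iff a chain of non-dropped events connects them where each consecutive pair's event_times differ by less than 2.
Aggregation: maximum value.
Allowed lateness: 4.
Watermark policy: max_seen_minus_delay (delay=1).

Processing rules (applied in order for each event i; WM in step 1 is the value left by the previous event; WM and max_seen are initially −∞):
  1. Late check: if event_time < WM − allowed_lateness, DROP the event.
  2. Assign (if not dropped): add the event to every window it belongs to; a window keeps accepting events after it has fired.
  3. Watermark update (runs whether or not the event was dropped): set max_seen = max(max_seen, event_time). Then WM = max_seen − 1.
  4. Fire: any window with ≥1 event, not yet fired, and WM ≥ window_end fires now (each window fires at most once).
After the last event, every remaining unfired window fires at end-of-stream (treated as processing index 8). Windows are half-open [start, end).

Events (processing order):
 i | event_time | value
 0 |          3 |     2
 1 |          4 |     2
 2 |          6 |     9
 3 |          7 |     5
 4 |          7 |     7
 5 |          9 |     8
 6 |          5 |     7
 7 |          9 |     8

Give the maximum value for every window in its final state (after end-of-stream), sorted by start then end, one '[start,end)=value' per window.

[3,9)=9 [9,11)=8

i=0 t=3 v=2: → [3,5); WM=2
i=1 t=4 v=2: → [3,6); WM=3
i=2 t=6 v=9: → [6,8); WM=5
i=3 t=7 v=5: → [6,9); WM=6
i=4 t=7 v=7: → [6,9); WM=6
i=5 t=9 v=8: → [9,11); WM=8
i=6 t=5 v=7: → [3,9); WM=8
i=7 t=9 v=8: → [9,11); WM=8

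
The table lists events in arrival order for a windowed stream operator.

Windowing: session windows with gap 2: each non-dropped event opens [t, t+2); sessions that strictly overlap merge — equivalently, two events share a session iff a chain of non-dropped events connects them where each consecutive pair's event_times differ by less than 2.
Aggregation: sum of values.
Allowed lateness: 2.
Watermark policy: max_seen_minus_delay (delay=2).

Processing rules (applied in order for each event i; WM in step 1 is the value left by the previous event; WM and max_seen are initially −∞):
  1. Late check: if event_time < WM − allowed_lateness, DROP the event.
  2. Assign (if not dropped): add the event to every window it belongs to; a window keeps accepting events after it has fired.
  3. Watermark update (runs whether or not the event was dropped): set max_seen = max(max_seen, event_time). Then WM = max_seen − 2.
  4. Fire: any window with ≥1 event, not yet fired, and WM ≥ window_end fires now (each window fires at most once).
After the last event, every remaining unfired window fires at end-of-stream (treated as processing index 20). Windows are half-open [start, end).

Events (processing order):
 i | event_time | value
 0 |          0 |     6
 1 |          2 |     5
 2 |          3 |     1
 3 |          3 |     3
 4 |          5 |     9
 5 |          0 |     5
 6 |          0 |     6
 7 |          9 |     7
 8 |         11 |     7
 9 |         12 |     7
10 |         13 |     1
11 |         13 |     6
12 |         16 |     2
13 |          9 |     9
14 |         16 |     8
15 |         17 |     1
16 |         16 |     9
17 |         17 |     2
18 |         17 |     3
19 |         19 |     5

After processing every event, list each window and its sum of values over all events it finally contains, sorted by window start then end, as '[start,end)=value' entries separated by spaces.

[0,2)=6 [2,5)=9 [5,7)=9 [9,11)=7 [11,15)=21 [16,19)=25 [19,21)=5

i=0 t=0 v=6: → [0,2); WM=-2
i=1 t=2 v=5: → [2,4); WM=0
i=2 t=3 v=1: → [2,5); WM=1
i=3 t=3 v=3: → [2,5); WM=1
i=4 t=5 v=9: → [5,7); WM=3
i=5 t=0 v=5: DROP (t<3-2); WM=3
i=6 t=0 v=6: DROP (t<3-2); WM=3
i=7 t=9 v=7: → [9,11); WM=7
i=8 t=11 v=7: → [11,13); WM=9
i=9 t=12 v=7: → [11,14); WM=10
i=10 t=13 v=1: → [11,15); WM=11
i=11 t=13 v=6: → [11,15); WM=11
i=12 t=16 v=2: → [16,18); WM=14
i=13 t=9 v=9: DROP (t<14-2); WM=14
i=14 t=16 v=8: → [16,18); WM=14
i=15 t=17 v=1: → [16,19); WM=15
i=16 t=16 v=9: → [16,19); WM=15
i=17 t=17 v=2: → [16,19); WM=15
i=18 t=17 v=3: → [16,19); WM=15
i=19 t=19 v=5: → [19,21); WM=17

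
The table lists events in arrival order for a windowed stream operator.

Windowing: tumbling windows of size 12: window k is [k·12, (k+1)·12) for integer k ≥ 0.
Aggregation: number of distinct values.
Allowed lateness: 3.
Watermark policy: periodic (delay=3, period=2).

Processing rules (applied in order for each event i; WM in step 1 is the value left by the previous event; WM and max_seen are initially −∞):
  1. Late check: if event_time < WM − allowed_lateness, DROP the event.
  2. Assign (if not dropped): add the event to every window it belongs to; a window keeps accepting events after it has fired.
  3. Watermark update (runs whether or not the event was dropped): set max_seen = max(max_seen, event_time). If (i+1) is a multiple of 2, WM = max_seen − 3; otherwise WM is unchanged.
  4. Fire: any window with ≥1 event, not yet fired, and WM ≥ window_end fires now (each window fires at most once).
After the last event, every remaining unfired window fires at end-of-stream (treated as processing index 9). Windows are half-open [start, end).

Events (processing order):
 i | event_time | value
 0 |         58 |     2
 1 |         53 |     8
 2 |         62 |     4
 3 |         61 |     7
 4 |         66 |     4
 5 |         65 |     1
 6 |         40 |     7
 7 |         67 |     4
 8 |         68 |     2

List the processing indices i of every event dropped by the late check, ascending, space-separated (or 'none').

6

i=0 t=58 v=2: → [48,60); WM=−∞
i=1 t=53 v=8: → [48,60); WM=55
i=2 t=62 v=4: → [60,72); WM=55
i=3 t=61 v=7: → [60,72); WM=59
i=4 t=66 v=4: → [60,72); WM=59
i=5 t=65 v=1: → [60,72); WM=63; [48,60) fires=2
i=6 t=40 v=7: DROP (t<63-3); WM=63
i=7 t=67 v=4: → [60,72); WM=64
i=8 t=68 v=2: → [60,72); WM=64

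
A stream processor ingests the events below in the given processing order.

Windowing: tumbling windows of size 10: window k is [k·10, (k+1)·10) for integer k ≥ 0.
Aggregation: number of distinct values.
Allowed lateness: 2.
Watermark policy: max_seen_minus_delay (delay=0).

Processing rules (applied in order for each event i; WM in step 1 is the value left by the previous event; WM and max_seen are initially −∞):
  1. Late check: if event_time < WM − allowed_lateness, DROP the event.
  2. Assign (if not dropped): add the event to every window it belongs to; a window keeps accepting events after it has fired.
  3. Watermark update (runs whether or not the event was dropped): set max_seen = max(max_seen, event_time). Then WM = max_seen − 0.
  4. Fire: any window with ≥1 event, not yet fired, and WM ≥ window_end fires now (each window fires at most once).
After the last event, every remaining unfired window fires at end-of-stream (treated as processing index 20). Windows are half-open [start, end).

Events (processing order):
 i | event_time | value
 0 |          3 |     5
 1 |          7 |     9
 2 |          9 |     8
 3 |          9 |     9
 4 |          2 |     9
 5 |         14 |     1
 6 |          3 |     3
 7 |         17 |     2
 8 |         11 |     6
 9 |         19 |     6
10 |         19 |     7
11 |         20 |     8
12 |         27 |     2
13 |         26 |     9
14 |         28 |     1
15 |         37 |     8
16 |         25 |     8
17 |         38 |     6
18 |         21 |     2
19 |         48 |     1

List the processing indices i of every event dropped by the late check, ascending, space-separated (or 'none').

4 6 8 16 18

i=0 t=3 v=5: → [0,10); WM=3
i=1 t=7 v=9: → [0,10); WM=7
i=2 t=9 v=8: → [0,10); WM=9
i=3 t=9 v=9: → [0,10); WM=9
i=4 t=2 v=9: DROP (t<9-2); WM=9
i=5 t=14 v=1: → [10,20); WM=14; [0,10) fires=3
i=6 t=3 v=3: DROP (t<14-2); WM=14
i=7 t=17 v=2: → [10,20); WM=17
i=8 t=11 v=6: DROP (t<17-2); WM=17
i=9 t=19 v=6: → [10,20); WM=19
i=10 t=19 v=7: → [10,20); WM=19
i=11 t=20 v=8: → [20,30); WM=20; [10,20) fires=4
i=12 t=27 v=2: → [20,30); WM=27
i=13 t=26 v=9: → [20,30); WM=27
i=14 t=28 v=1: → [20,30); WM=28
i=15 t=37 v=8: → [30,40); WM=37; [20,30) fires=4
i=16 t=25 v=8: DROP (t<37-2); WM=37
i=17 t=38 v=6: → [30,40); WM=38
i=18 t=21 v=2: DROP (t<38-2); WM=38
i=19 t=48 v=1: → [40,50); WM=48; [30,40) fires=2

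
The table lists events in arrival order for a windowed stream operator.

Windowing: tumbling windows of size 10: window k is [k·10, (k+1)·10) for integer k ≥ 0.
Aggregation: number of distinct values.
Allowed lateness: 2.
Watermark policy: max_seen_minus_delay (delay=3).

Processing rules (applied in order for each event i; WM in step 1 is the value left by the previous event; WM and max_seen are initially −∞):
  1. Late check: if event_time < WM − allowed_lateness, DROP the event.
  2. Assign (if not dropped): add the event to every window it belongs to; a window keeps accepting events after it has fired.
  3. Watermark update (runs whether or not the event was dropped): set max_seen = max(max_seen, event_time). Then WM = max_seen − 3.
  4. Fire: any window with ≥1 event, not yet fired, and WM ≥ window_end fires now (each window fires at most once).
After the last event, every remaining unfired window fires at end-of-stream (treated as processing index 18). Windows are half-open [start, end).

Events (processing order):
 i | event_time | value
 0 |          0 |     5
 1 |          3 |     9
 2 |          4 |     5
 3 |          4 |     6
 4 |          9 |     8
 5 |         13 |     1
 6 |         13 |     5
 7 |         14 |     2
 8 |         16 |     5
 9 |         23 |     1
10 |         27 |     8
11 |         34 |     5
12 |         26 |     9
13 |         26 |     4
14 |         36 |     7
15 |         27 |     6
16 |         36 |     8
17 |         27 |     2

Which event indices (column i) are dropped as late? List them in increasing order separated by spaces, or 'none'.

12 13 15 17

i=0 t=0 v=5: → [0,10); WM=-3
i=1 t=3 v=9: → [0,10); WM=0
i=2 t=4 v=5: → [0,10); WM=1
i=3 t=4 v=6: → [0,10); WM=1
i=4 t=9 v=8: → [0,10); WM=6
i=5 t=13 v=1: → [10,20); WM=10; [0,10) fires=4
i=6 t=13 v=5: → [10,20); WM=10
i=7 t=14 v=2: → [10,20); WM=11
i=8 t=16 v=5: → [10,20); WM=13
i=9 t=23 v=1: → [20,30); WM=20; [10,20) fires=3
i=10 t=27 v=8: → [20,30); WM=24
i=11 t=34 v=5: → [30,40); WM=31; [20,30) fires=2
i=12 t=26 v=9: DROP (t<31-2); WM=31
i=13 t=26 v=4: DROP (t<31-2); WM=31
i=14 t=36 v=7: → [30,40); WM=33
i=15 t=27 v=6: DROP (t<33-2); WM=33
i=16 t=36 v=8: → [30,40); WM=33
i=17 t=27 v=2: DROP (t<33-2); WM=33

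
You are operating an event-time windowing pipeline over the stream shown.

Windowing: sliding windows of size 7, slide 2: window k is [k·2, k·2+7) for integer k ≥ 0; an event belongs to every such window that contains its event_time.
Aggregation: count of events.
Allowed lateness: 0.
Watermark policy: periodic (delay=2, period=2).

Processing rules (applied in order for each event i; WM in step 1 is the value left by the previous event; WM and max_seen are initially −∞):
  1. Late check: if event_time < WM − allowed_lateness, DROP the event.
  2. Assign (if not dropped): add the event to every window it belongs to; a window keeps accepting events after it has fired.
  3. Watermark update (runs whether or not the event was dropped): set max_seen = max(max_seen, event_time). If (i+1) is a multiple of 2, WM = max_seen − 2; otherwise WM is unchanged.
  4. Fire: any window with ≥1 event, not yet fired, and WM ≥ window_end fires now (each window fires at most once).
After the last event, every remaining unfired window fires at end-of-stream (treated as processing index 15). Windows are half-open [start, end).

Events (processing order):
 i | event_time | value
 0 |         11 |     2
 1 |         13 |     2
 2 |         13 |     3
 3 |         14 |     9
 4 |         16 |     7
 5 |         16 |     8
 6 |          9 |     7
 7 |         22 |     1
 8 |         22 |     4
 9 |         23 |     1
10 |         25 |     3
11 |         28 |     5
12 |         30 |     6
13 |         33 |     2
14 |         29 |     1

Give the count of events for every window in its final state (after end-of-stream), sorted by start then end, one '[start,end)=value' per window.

[6,13)=1 [8,15)=4 [10,17)=6 [12,19)=5 [14,21)=3 [16,23)=4 [18,25)=3 [20,27)=4 [22,29)=5 [24,31)=3 [26,33)=2 [28,35)=3 [30,37)=2 [32,39)=1

i=0 t=11 v=2: → [10,17),[8,15),[6,13); WM=−∞
i=1 t=13 v=2: → [12,19),[10,17),[8,15); WM=11
i=2 t=13 v=3: → [12,19),[10,17),[8,15); WM=11
i=3 t=14 v=9: → [14,21),[12,19),[10,17),[8,15); WM=12
i=4 t=16 v=7: → [16,23),[14,21),[12,19),[10,17); WM=12
i=5 t=16 v=8: → [16,23),[14,21),[12,19),[10,17); WM=14; [6,13) fires=1
i=6 t=9 v=7: DROP (t<14-0); WM=14
i=7 t=22 v=1: → [22,29),[20,27),[18,25),[16,23); WM=20; [8,15) fires=4 [10,17) fires=6 [12,19) fires=5
i=8 t=22 v=4: → [22,29),[20,27),[18,25),[16,23); WM=20
i=9 t=23 v=1: → [22,29),[20,27),[18,25); WM=21; [14,21) fires=3
i=10 t=25 v=3: → [24,31),[22,29),[20,27); WM=21
i=11 t=28 v=5: → [28,35),[26,33),[24,31),[22,29); WM=26; [16,23) fires=4 [18,25) fires=3
i=12 t=30 v=6: → [30,37),[28,35),[26,33),[24,31); WM=26
i=13 t=33 v=2: → [32,39),[30,37),[28,35); WM=31; [20,27) fires=4 [22,29) fires=5 [24,31) fires=3
i=14 t=29 v=1: DROP (t<31-0); WM=31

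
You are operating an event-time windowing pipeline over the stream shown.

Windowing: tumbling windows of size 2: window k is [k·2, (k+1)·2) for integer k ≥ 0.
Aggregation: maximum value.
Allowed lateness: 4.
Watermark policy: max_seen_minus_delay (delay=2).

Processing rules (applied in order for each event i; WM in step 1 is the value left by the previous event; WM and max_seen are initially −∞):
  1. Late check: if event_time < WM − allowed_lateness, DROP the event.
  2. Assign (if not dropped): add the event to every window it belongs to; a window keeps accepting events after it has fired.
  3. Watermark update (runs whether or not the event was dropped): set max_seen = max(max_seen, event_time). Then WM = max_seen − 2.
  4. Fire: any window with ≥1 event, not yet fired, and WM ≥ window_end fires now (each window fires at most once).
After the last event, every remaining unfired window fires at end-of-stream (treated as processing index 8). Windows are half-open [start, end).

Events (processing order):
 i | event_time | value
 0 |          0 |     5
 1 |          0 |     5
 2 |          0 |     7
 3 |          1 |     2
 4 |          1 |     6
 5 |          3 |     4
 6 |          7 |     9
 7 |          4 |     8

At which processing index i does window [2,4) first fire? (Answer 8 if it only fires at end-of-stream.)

i=0 t=0 v=5: → [0,2); WM=-2
i=1 t=0 v=5: → [0,2); WM=-2
i=2 t=0 v=7: → [0,2); WM=-2
i=3 t=1 v=2: → [0,2); WM=-1
i=4 t=1 v=6: → [0,2); WM=-1
i=5 t=3 v=4: → [2,4); WM=1
i=6 t=7 v=9: → [6,8); WM=5; [0,2) fires=7 [2,4) fires=4
i=7 t=4 v=8: → [4,6); WM=5

6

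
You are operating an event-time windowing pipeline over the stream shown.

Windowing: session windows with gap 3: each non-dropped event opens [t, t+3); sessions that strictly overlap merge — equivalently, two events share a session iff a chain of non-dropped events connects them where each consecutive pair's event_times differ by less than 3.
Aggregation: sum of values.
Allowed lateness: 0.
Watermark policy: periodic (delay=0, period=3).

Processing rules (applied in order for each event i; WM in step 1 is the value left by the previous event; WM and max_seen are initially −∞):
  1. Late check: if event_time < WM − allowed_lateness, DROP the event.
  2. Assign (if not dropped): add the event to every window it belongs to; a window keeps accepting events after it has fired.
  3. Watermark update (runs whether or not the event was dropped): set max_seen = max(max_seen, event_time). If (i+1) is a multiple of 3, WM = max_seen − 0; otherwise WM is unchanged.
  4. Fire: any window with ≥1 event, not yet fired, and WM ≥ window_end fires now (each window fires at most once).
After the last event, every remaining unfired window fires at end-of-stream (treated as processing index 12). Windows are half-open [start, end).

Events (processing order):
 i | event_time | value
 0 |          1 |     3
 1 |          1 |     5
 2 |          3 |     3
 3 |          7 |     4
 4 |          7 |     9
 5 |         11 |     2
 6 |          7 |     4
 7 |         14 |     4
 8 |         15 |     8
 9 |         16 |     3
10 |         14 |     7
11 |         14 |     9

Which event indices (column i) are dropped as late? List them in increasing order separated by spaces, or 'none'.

i=0 t=1 v=3: → [1,4); WM=−∞
i=1 t=1 v=5: → [1,4); WM=−∞
i=2 t=3 v=3: → [1,6); WM=3
i=3 t=7 v=4: → [7,10); WM=3
i=4 t=7 v=9: → [7,10); WM=3
i=5 t=11 v=2: → [11,14); WM=11
i=6 t=7 v=4: DROP (t<11-0); WM=11
i=7 t=14 v=4: → [14,17); WM=11
i=8 t=15 v=8: → [14,18); WM=15
i=9 t=16 v=3: → [14,19); WM=15
i=10 t=14 v=7: DROP (t<15-0); WM=15
i=11 t=14 v=9: DROP (t<15-0); WM=16

6 10 11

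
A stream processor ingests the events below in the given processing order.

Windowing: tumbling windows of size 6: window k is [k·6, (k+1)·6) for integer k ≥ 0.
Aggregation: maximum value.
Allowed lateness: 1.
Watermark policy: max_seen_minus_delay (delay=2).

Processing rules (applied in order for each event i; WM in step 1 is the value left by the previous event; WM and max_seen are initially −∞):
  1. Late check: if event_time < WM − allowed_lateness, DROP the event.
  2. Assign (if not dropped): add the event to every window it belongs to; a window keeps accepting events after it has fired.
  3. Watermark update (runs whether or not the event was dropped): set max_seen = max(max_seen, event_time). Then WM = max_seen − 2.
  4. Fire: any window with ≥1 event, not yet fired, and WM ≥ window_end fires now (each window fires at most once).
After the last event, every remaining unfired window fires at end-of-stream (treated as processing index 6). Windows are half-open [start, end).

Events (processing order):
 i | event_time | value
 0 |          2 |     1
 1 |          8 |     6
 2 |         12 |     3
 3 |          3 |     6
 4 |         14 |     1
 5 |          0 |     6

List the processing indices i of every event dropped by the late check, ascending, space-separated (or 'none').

3 5

i=0 t=2 v=1: → [0,6); WM=0
i=1 t=8 v=6: → [6,12); WM=6; [0,6) fires=1
i=2 t=12 v=3: → [12,18); WM=10
i=3 t=3 v=6: DROP (t<10-1); WM=10
i=4 t=14 v=1: → [12,18); WM=12; [6,12) fires=6
i=5 t=0 v=6: DROP (t<12-1); WM=12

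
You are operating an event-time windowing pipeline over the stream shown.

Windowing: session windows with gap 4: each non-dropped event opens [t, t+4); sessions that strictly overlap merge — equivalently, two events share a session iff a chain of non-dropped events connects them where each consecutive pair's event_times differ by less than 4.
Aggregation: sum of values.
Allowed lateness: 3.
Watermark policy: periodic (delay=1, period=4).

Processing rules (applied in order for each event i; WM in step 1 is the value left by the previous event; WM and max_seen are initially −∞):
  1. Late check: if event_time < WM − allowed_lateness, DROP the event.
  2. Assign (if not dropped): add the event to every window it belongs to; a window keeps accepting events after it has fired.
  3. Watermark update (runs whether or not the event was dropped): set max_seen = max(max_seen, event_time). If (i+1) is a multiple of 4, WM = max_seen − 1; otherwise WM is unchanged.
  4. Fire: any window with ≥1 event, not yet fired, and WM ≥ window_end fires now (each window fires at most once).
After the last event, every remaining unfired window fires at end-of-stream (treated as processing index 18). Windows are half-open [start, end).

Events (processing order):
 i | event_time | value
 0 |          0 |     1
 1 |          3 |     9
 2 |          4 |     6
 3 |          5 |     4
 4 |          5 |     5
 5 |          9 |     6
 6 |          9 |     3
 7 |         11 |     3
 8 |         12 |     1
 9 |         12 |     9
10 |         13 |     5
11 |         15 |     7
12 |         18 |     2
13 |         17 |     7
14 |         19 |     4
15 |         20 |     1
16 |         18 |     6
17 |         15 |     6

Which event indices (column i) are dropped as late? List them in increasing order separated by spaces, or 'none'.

i=0 t=0 v=1: → [0,4); WM=−∞
i=1 t=3 v=9: → [0,7); WM=−∞
i=2 t=4 v=6: → [0,8); WM=−∞
i=3 t=5 v=4: → [0,9); WM=4
i=4 t=5 v=5: → [0,9); WM=4
i=5 t=9 v=6: → [9,13); WM=4
i=6 t=9 v=3: → [9,13); WM=4
i=7 t=11 v=3: → [9,15); WM=10
i=8 t=12 v=1: → [9,16); WM=10
i=9 t=12 v=9: → [9,16); WM=10
i=10 t=13 v=5: → [9,17); WM=10
i=11 t=15 v=7: → [9,19); WM=14
i=12 t=18 v=2: → [9,22); WM=14
i=13 t=17 v=7: → [9,22); WM=14
i=14 t=19 v=4: → [9,23); WM=14
i=15 t=20 v=1: → [9,24); WM=19
i=16 t=18 v=6: → [9,24); WM=19
i=17 t=15 v=6: DROP (t<19-3); WM=19

17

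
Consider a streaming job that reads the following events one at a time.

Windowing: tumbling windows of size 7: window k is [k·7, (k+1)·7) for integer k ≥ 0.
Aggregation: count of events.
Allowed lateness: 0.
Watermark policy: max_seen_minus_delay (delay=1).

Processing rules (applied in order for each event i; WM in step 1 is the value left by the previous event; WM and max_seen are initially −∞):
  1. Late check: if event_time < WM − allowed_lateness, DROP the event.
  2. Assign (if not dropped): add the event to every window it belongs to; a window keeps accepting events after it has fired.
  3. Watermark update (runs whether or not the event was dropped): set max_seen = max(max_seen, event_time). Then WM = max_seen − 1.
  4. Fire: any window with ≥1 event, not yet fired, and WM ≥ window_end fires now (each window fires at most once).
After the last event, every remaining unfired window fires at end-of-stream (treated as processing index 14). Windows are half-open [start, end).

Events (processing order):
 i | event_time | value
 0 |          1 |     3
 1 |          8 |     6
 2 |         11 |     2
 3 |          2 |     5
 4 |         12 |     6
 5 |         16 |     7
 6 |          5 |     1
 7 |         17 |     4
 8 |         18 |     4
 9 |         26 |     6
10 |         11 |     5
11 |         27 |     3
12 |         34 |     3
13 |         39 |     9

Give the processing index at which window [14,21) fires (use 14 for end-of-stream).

9

i=0 t=1 v=3: → [0,7); WM=0
i=1 t=8 v=6: → [7,14); WM=7; [0,7) fires=1
i=2 t=11 v=2: → [7,14); WM=10
i=3 t=2 v=5: DROP (t<10-0); WM=10
i=4 t=12 v=6: → [7,14); WM=11
i=5 t=16 v=7: → [14,21); WM=15; [7,14) fires=3
i=6 t=5 v=1: DROP (t<15-0); WM=15
i=7 t=17 v=4: → [14,21); WM=16
i=8 t=18 v=4: → [14,21); WM=17
i=9 t=26 v=6: → [21,28); WM=25; [14,21) fires=3
i=10 t=11 v=5: DROP (t<25-0); WM=25
i=11 t=27 v=3: → [21,28); WM=26
i=12 t=34 v=3: → [28,35); WM=33; [21,28) fires=2
i=13 t=39 v=9: → [35,42); WM=38; [28,35) fires=1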